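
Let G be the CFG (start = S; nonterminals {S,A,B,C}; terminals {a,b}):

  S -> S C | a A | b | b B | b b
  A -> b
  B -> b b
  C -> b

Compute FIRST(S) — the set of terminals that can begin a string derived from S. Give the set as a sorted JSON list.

FIRST sets, iterate to fixpoint:
pass 1:
  A via A→b: +{b}
  B via B→b b: +{b}
  C via C→b: +{b}
  S via S→a A: +{a}
  S via S→b: +{b}
  FIRST(S)={a,b}  FIRST(A)={b}  FIRST(B)={b}  FIRST(C)={b}
pass 2: (stable)
  FIRST(S)={a,b}  FIRST(A)={b}  FIRST(B)={b}  FIRST(C)={b}

FIRST(S) = ["a", "b"]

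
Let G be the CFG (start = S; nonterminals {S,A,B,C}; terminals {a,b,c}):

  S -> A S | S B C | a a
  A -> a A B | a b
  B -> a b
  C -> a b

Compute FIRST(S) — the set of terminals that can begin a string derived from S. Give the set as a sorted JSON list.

Compute FIRST by fixpoint:
round 1:
  A via A→a A B: +{a}
  B via B→a b: +{a}
  C via C→a b: +{a}
  S via S→A S: +{a}
  FIRST(S)={a}  FIRST(A)={a}  FIRST(B)={a}  FIRST(C)={a}
round 2: (stable)
  FIRST(S)={a}  FIRST(A)={a}  FIRST(B)={a}  FIRST(C)={a}

FIRST(S) = ["a"]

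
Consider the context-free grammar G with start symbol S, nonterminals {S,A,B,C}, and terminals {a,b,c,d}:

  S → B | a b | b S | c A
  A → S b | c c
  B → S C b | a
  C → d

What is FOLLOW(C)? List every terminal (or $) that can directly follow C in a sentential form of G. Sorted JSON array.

FIRST sets, iterate to fixpoint:
round 1:
  A via A→c c: +{c}
  B via B→a: +{a}
  C via C→d: +{d}
  S via S→B: +{a}
  S via S→b S: +{b}
  S via S→c A: +{c}
  FIRST[S]={a,b,c}  FIRST[A]={c}  FIRST[B]={a}  FIRST[C]={d}
round 2:
  A via A→S b: +{a,b}
  B via B→S C b: +{b,c}
  FIRST[S]={a,b,c}  FIRST[A]={a,b,c}  FIRST[B]={a,b,c}  FIRST[C]={d}
round 3: — fixpoint
  FIRST[S]={a,b,c}  FIRST[A]={a,b,c}  FIRST[B]={a,b,c}  FIRST[C]={d}

FOLLOW sets:
FOLLOW(S) := {$}
pass 1:
  A→S b: FOLLOW(S) ⊇ FIRST(b) = {b}; new: +{b}
  B→S C b: FOLLOW(S) ⊇ FIRST(C) = {d}; new: +{d}
  B→S C b: FOLLOW(C) ⊇ FIRST(b) = {b}; new: +{b}
  S→B: FOLLOW(B) ⊇ FOLLOW(S) ⊇ {$,b,d}; new: +{$,b,d}
  S→c A: FOLLOW(A) ⊇ FOLLOW(S) ⊇ {$,b,d}; new: +{$,b,d}
  S: {$,b,d}  A: {$,b,d}  B: {$,b,d}  C: {b}
pass 2: (no change)
  S: {$,b,d}  A: {$,b,d}  B: {$,b,d}  C: {b}

FOLLOW(C) = ["b"]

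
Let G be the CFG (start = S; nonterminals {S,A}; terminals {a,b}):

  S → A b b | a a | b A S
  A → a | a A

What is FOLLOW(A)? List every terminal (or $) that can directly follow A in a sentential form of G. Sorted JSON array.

FIRST iteration:
round 1:
  A via A→a: +{a}
  S via S→A b b: +{a}
  S via S→b A S: +{b}
  FIRST[S]={a,b}  FIRST[A]={a}
round 2: done
  FIRST[S]={a,b}  FIRST[A]={a}

FOLLOW sets:
initialize: $ ∈ FOLLOW(S)
iter 1:
  S→A b b: FOLLOW(A) ⊇ FIRST(b) = {b}; new: +{b}
  S→b A S: FOLLOW(A) ⊇ FIRST(S) = {a,b}; new: +{a}
  S: {$}  A: {a,b}
iter 2: (stable)
  S: {$}  A: {a,b}

FOLLOW(A) = ["a", "b"]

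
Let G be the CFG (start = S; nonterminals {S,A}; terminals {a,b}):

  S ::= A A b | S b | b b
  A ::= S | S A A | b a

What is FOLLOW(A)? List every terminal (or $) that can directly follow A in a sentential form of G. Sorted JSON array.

FIRST iteration:
[1]
  A via A→b a: +{b}
  S via S→A A b: +{b}
  FIRST[S]={b}  FIRST[A]={b}
[2] (no change)
  FIRST[S]={b}  FIRST[A]={b}

FOLLOW sets:
FOLLOW(S) := {$}
pass 1:
  A→S A A: FOLLOW(S) ⊇ FIRST(A) = {b}; new: +{b}
  A→S A A: FOLLOW(A) ⊇ FIRST(A) = {b}; new: +{b}
  FOLLOW[S]={$,b}  FOLLOW[A]={b}
pass 2: (no change)
  FOLLOW[S]={$,b}  FOLLOW[A]={b}

FOLLOW(A) = ["b"]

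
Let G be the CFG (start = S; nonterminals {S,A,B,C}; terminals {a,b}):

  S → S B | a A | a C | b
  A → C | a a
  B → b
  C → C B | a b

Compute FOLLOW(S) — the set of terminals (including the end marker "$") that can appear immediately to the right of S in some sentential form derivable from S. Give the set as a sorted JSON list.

FIRST sets, iterate to fixpoint:
iter 1:
  A via A→a a: +{a}
  B via B→b: +{b}
  C via C→a b: +{a}
  S via S→a A: +{a}
  S via S→b: +{b}
  S: {a,b}  A: {a}  B: {b}  C: {a}
iter 2: — fixpoint
  S: {a,b}  A: {a}  B: {b}  C: {a}

FOLLOW iteration:
initialize: $ ∈ FOLLOW(S)
iter 1:
  C→C B: FOLLOW(C) ⊇ FIRST(B) = {b}; new: +{b}
  C→C B: FOLLOW(B) ⊇ FOLLOW(C) ⊇ {b}; new: +{b}
  S→S B: FOLLOW(S) ⊇ FIRST(B) = {b}; new: +{b}
  S→S B: FOLLOW(B) ⊇ FOLLOW(S) ⊇ {$,b}; new: +{$}
  S→a A: FOLLOW(A) ⊇ FOLLOW(S) ⊇ {$,b}; new: +{$,b}
  S→a C: FOLLOW(C) ⊇ FOLLOW(S) ⊇ {$,b}; new: +{$}
  FOLLOW[S]={$,b}  FOLLOW[A]={$,b}  FOLLOW[B]={$,b}  FOLLOW[C]={$,b}
iter 2: (stable)
  FOLLOW[S]={$,b}  FOLLOW[A]={$,b}  FOLLOW[B]={$,b}  FOLLOW[C]={$,b}

FOLLOW(S) = ["$", "b"]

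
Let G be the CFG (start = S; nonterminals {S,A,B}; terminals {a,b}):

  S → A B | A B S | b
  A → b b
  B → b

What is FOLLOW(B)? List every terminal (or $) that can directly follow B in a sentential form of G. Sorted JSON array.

FIRST sets, iterate to fixpoint:
pass 1:
  A via A→b b: +{b}
  B via B→b: +{b}
  S via S→A B: +{b}
  FIRST[S]={b}  FIRST[A]={b}  FIRST[B]={b}
pass 2: (stable)
  FIRST[S]={b}  FIRST[A]={b}  FIRST[B]={b}

FOLLOW iteration:
seed FOLLOW(S) with $
pass 1:
  S→A B: FOLLOW(A) ⊇ FIRST(B) = {b}; new: +{b}
  S→A B: FOLLOW(B) ⊇ FOLLOW(S) ⊇ {$}; new: +{$}
  S→A B S: FOLLOW(B) ⊇ FIRST(S) = {b}; new: +{b}
  FOLLOW(S)={$}  FOLLOW(A)={b}  FOLLOW(B)={$,b}
pass 2: done
  FOLLOW(S)={$}  FOLLOW(A)={b}  FOLLOW(B)={$,b}

FOLLOW(B) = ["$", "b"]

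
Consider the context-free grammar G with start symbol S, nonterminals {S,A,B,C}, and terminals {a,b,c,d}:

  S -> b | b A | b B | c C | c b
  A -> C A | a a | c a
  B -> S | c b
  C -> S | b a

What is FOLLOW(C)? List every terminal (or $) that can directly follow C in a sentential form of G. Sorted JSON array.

FIRST sets, iterate to fixpoint:
iter 1:
  A via A→a a: +{a}
  A via A→c a: +{c}
  B via B→c b: +{c}
  C via C→b a: +{b}
  S via S→b: +{b}
  S via S→c C: +{c}
  S: {b,c}  A: {a,c}  B: {c}  C: {b}
iter 2:
  A via A→C A: +{b}
  B via B→S: +{b}
  C via C→S: +{c}
  S: {b,c}  A: {a,b,c}  B: {b,c}  C: {b,c}
iter 3: (no change)
  S: {b,c}  A: {a,b,c}  B: {b,c}  C: {b,c}

Compute FOLLOW by fixpoint:
FOLLOW(S) := {$}
round 1:
  A→C A: FOLLOW(C) ⊇ FIRST(A) = {a,b,c}; new: +{a,b,c}
  C→S: FOLLOW(S) ⊇ FOLLOW(C) ⊇ {a,b,c}; new: +{a,b,c}
  S→b A: FOLLOW(A) ⊇ FOLLOW(S) ⊇ {$,a,b,c}; new: +{$,a,b,c}
  S→b B: FOLLOW(B) ⊇ FOLLOW(S) ⊇ {$,a,b,c}; new: +{$,a,b,c}
  S→c C: FOLLOW(C) ⊇ FOLLOW(S) ⊇ {$,a,b,c}; new: +{$}
  FOLLOW[S]={$,a,b,c}  FOLLOW[A]={$,a,b,c}  FOLLOW[B]={$,a,b,c}  FOLLOW[C]={$,a,b,c}
round 2: (no change)
  FOLLOW[S]={$,a,b,c}  FOLLOW[A]={$,a,b,c}  FOLLOW[B]={$,a,b,c}  FOLLOW[C]={$,a,b,c}

FOLLOW(C) = ["$", "a", "b", "c"]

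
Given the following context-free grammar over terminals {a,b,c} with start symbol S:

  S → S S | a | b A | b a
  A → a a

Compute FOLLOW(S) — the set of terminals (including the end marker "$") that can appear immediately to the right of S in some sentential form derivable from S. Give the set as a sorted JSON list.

Compute FIRST by fixpoint:
pass 1:
  A via A→a a: +{a}
  S via S→a: +{a}
  S via S→b A: +{b}
  FIRST[S]={a,b}  FIRST[A]={a}
pass 2: (stable)
  FIRST[S]={a,b}  FIRST[A]={a}

Compute FOLLOW by fixpoint:
initialize: $ ∈ FOLLOW(S)
pass 1:
  S→S S: FOLLOW(S) ⊇ FIRST(S) = {a,b}; new: +{a,b}
  S→b A: FOLLOW(A) ⊇ FOLLOW(S) ⊇ {$,a,b}; new: +{$,a,b}
  FOLLOW(S)={$,a,b}  FOLLOW(A)={$,a,b}
pass 2: — fixpoint
  FOLLOW(S)={$,a,b}  FOLLOW(A)={$,a,b}

FOLLOW(S) = ["$", "a", "b"]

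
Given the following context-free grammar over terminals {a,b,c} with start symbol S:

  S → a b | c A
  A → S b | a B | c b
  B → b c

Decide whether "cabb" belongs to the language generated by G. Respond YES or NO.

Convert to CNF:
  S -> T1 T0 | T2 A
  A -> S T0 | T1 B | T2 T0
  B -> T0 T2
  T0 -> b
  T1 -> a
  T2 -> c

CYK fill:
  cell(0,0) c: {T2}  orig:{}
  cell(1,1) a: {T1}  orig:{}
  cell(2,2) b: {T0}  orig:{}
  cell(3,3) b: {T0}  orig:{}
  cell(0,1) ca: ∅
  cell(1,2) ab: {S}
  cell(2,3) bb: ∅
  cell(0,2) cab: ∅
  cell(1,3) abb: {A}
  cell(0,3) cabb: {S}

S ∈ T[0,3] ⇒ YES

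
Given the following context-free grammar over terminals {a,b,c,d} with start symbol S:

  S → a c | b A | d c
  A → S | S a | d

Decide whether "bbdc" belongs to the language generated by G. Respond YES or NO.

Convert to CNF:
  S -> T0 T1 | T2 A | T3 T1
  A -> S T0 | T0 T1 | T2 A | T3 T1 | d
  T0 -> a
  T1 -> c
  T2 -> b
  T3 -> d

CYK fill:
  cell(0,0) b: {T2}  orig:{}
  cell(1,1) b: {T2}  orig:{}
  cell(2,2) d: {A,T3}  orig:{A}
  cell(3,3) c: {T1}  orig:{}
  cell(0,1) bb: ∅
  cell(1,2) bd: {A,S}
  cell(2,3) dc: {A,S}
  cell(0,2) bbd: {A,S}
  cell(1,3) bdc: {A,S}
  cell(0,3) bbdc: {A,S}

S ∈ T[0,3] ⇒ YES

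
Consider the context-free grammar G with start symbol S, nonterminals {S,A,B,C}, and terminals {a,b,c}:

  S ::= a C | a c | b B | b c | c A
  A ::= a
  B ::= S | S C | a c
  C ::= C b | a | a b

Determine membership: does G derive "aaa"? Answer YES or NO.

CNF form of G:
  S -> T0 C | T0 T1 | T1 A | T2 B | T2 T1
  A -> a
  B -> S C | T0 C | T0 T1 | T1 A | T2 B | T2 T1
  C -> C T2 | T0 T2 | a
  T0 -> a
  T1 -> c
  T2 -> b

Fill CYK table bottom-up:
  [0..0]={A,C,T0}  "a"  orig:{A,C}
  [1..1]={A,C,T0}  "a"  orig:{A,C}
  [2..2]={A,C,T0}  "a"  orig:{A,C}
  [0..1]={B,S}  "aa"
  [1..2]={B,S}  "aa"
  [0..2]={B}  "aaa"

S ∉ T[0,2] ⇒ NO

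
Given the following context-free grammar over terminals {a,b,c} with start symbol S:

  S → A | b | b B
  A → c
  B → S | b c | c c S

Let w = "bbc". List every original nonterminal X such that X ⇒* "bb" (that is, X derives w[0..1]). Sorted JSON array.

Convert to CNF:
  S -> T0 B | b | c
  A -> c
  B -> T0 B | T0 T1 | T1 X2 | b | c
  T0 -> b
  T1 -> c
  X2 -> T1 S

CYK table (by increasing span) — only the sub-triangle for w[0..1]:
  cell(0,0) b: {B,S,T0}  orig:{B,S}
  cell(1,1) b: {B,S,T0}  orig:{B,S}
  cell(0,1) bb: {B,S}

Original NTs in T[0,1] deriving "bb": ["B", "S"]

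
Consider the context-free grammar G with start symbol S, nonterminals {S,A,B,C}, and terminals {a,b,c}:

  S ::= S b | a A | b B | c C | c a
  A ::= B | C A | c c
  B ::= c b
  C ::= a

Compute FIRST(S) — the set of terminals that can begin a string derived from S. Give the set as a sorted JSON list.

FIRST sets, iterate to fixpoint:
[1]
  A via A→c c: +{c}
  B via B→c b: +{c}
  C via C→a: +{a}
  S via S→a A: +{a}
  S via S→b B: +{b}
  S via S→c C: +{c}
  S: {a,b,c}  A: {c}  B: {c}  C: {a}
[2]
  A via A→C A: +{a}
  S: {a,b,c}  A: {a,c}  B: {c}  C: {a}
[3] done
  S: {a,b,c}  A: {a,c}  B: {c}  C: {a}

FIRST(S) = ["a", "b", "c"]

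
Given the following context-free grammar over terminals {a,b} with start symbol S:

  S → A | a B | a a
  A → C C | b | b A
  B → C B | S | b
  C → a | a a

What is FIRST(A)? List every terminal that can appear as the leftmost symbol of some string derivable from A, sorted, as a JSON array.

Compute FIRST by fixpoint:
iter 1:
  A via A→b: +{b}
  B via B→b: +{b}
  C via C→a: +{a}
  S via S→A: +{b}
  S via S→a B: +{a}
  FIRST(S)={a,b}  FIRST(A)={b}  FIRST(B)={b}  FIRST(C)={a}
iter 2:
  A via A→C C: +{a}
  B via B→C B: +{a}
  FIRST(S)={a,b}  FIRST(A)={a,b}  FIRST(B)={a,b}  FIRST(C)={a}
iter 3: done
  FIRST(S)={a,b}  FIRST(A)={a,b}  FIRST(B)={a,b}  FIRST(C)={a}

FIRST(A) = ["a", "b"]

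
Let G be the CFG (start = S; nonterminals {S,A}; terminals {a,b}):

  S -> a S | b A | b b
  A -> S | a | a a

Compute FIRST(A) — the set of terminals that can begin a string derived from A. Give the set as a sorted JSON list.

Compute FIRST by fixpoint:
iter 1:
  A via A→a: +{a}
  S via S→a S: +{a}
  S via S→b A: +{b}
  S: {a,b}  A: {a}
iter 2:
  A via A→S: +{b}
  S: {a,b}  A: {a,b}
iter 3: (no change)
  S: {a,b}  A: {a,b}

FIRST(A) = ["a", "b"]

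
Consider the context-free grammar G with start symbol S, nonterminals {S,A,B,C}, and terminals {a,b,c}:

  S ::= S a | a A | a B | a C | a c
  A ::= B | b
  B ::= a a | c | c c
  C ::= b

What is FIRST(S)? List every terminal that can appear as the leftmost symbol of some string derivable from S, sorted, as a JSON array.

FIRST iteration:
round 1:
  A via A→b: +{b}
  B via B→a a: +{a}
  B via B→c: +{c}
  C via C→b: +{b}
  S via S→a A: +{a}
  FIRST(S)={a}  FIRST(A)={b}  FIRST(B)={a,c}  FIRST(C)={b}
round 2:
  A via A→B: +{a,c}
  FIRST(S)={a}  FIRST(A)={a,b,c}  FIRST(B)={a,c}  FIRST(C)={b}
round 3: (no change)
  FIRST(S)={a}  FIRST(A)={a,b,c}  FIRST(B)={a,c}  FIRST(C)={b}

FIRST(S) = ["a"]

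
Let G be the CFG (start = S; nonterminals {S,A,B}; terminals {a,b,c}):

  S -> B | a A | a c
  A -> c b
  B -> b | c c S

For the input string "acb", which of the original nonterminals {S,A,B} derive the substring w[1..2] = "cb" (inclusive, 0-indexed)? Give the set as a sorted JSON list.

Convert to CNF:
  S -> T0 X4 | T2 A | T2 T0 | b
  A -> T0 T1
  B -> T0 X3 | b
  T0 -> c
  T1 -> b
  T2 -> a
  X3 -> T0 S
  X4 -> T0 S

CYK fill, restricted to cells inside w[1..2]:
  T[1,1] 'c' = {T0}  orig:{}
  T[2,2] 'b' = {B,S,T1}  orig:{B,S}
  T[1,2] 'cb' = {A,X3,X4}  orig:{A}

Original NTs in T[1,2] deriving "cb": ["A"]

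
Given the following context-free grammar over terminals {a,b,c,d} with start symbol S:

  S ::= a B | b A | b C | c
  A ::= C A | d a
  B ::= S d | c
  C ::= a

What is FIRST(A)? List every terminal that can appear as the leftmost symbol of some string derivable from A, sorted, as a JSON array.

Compute FIRST by fixpoint:
iter 1:
  A via A→d a: +{d}
  B via B→c: +{c}
  C via C→a: +{a}
  S via S→a B: +{a}
  S via S→b A: +{b}
  S via S→c: +{c}
  FIRST[S]={a,b,c}  FIRST[A]={d}  FIRST[B]={c}  FIRST[C]={a}
iter 2:
  A via A→C A: +{a}
  B via B→S d: +{a,b}
  FIRST[S]={a,b,c}  FIRST[A]={a,d}  FIRST[B]={a,b,c}  FIRST[C]={a}
iter 3: — fixpoint
  FIRST[S]={a,b,c}  FIRST[A]={a,d}  FIRST[B]={a,b,c}  FIRST[C]={a}

FIRST(A) = ["a", "d"]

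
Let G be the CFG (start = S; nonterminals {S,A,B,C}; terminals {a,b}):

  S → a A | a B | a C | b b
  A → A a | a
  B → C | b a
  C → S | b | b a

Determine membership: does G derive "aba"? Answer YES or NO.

CNF form of G:
  S -> T0 A | T0 B | T0 C | T1 T1
  A -> A T0 | a
  B -> T0 A | T0 B | T0 C | T1 T0 | T1 T1 | b
  C -> T0 A | T0 B | T0 C | T1 T0 | T1 T1 | b
  T0 -> a
  T1 -> b

CYK table (by increasing span):
  [0..0]={A,T0}  "a"  orig:{A}
  [1..1]={B,C,T1}  "b"  orig:{B,C}
  [2..2]={A,T0}  "a"  orig:{A}
  [0..1]={B,C,S}  "ab"
  [1..2]={B,C}  "ba"
  [0..2]={B,C,S}  "aba"

S ∈ T[0,2] ⇒ YES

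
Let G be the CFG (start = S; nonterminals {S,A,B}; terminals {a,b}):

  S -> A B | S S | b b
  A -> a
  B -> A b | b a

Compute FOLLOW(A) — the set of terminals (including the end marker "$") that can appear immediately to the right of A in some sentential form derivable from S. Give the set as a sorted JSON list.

Compute FIRST by fixpoint:
iter 1:
  A via A→a: +{a}
  B via B→A b: +{a}
  B via B→b a: +{b}
  S via S→A B: +{a}
  S via S→b b: +{b}
  S: {a,b}  A: {a}  B: {a,b}
iter 2: (stable)
  S: {a,b}  A: {a}  B: {a,b}

FOLLOW sets:
seed FOLLOW(S) with $
pass 1:
  B→A b: FOLLOW(A) ⊇ FIRST(b) = {b}; new: +{b}
  S→A B: FOLLOW(A) ⊇ FIRST(B) = {a,b}; new: +{a}
  S→A B: FOLLOW(B) ⊇ FOLLOW(S) ⊇ {$}; new: +{$}
  S→S S: FOLLOW(S) ⊇ FIRST(S) = {a,b}; new: +{a,b}
  FOLLOW[S]={$,a,b}  FOLLOW[A]={a,b}  FOLLOW[B]={$}
pass 2:
  S→A B: FOLLOW(B) ⊇ FOLLOW(S) ⊇ {$,a,b}; new: +{a,b}
  FOLLOW[S]={$,a,b}  FOLLOW[A]={a,b}  FOLLOW[B]={$,a,b}
pass 3: done
  FOLLOW[S]={$,a,b}  FOLLOW[A]={a,b}  FOLLOW[B]={$,a,b}

FOLLOW(A) = ["a", "b"]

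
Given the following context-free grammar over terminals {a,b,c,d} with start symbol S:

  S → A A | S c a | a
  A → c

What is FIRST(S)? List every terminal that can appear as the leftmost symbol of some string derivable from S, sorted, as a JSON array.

FIRST iteration:
iter 1:
  A via A→c: +{c}
  S via S→A A: +{c}
  S via S→a: +{a}
  FIRST(S)={a,c}  FIRST(A)={c}
iter 2: (stable)
  FIRST(S)={a,c}  FIRST(A)={c}

FIRST(S) = ["a", "c"]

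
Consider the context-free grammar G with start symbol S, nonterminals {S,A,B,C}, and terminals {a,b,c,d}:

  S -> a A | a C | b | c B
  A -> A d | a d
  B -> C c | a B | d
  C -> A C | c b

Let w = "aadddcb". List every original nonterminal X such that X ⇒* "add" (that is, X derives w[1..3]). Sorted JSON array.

Convert to CNF:
  S -> T1 A | T1 C | T2 B | b
  A -> A T0 | T1 T0
  B -> C T2 | T1 B | d
  C -> A C | T2 T3
  T0 -> d
  T1 -> a
  T2 -> c
  T3 -> b

CYK table (by increasing span) — only the sub-triangle for w[1..3]:
  cell(1,1) a: {T1}  orig:{}
  cell(2,2) d: {B,T0}  orig:{B}
  cell(3,3) d: {B,T0}  orig:{B}
  cell(1,2) ad: {A,B}
  cell(2,3) dd: ∅
  cell(1,3) add: {A}

Original NTs in T[1,3] deriving "add": ["A"]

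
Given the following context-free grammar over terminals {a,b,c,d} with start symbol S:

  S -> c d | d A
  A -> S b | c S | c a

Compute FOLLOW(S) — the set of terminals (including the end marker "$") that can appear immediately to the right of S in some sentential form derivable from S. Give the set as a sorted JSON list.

FIRST sets, iterate to fixpoint:
round 1:
  A via A→c S: +{c}
  S via S→c d: +{c}
  S via S→d A: +{d}
  FIRST[S]={c,d}  FIRST[A]={c}
round 2:
  A via A→S b: +{d}
  FIRST[S]={c,d}  FIRST[A]={c,d}
round 3: — fixpoint
  FIRST[S]={c,d}  FIRST[A]={c,d}

FOLLOW sets:
initialize: $ ∈ FOLLOW(S)
[1]
  A→S b: FOLLOW(S) ⊇ FIRST(b) = {b}; new: +{b}
  S→d A: FOLLOW(A) ⊇ FOLLOW(S) ⊇ {$,b}; new: +{$,b}
  FOLLOW(S)={$,b}  FOLLOW(A)={$,b}
[2] (no change)
  FOLLOW(S)={$,b}  FOLLOW(A)={$,b}

FOLLOW(S) = ["$", "b"]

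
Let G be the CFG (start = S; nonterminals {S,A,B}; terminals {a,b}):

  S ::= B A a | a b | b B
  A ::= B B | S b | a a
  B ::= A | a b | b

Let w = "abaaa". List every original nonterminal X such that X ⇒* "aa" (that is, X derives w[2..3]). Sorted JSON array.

Convert to CNF:
  S -> B X2 | T0 B | T1 T0
  A -> B B | S T0 | T1 T1
  B -> B B | S T0 | T1 T0 | T1 T1 | b
  T0 -> b
  T1 -> a
  X2 -> A T1

Fill CYK table bottom-up (cells [i..j] with 2 ≤ i ≤ j ≤ 3 only):
  T[2,2] 'a' = {T1}  orig:{}
  T[3,3] 'a' = {T1}  orig:{}
  T[2,3] 'aa' = {A,B}

Original NTs in T[2,3] deriving "aa": ["A", "B"]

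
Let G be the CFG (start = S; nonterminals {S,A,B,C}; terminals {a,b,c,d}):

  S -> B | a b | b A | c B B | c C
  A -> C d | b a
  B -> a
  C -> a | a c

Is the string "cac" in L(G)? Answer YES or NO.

CNF form of G:
  S -> T1 A | T2 T1 | T3 C | T3 X4 | a
  A -> C T0 | T1 T2
  B -> a
  C -> T2 T3 | a
  T0 -> d
  T1 -> b
  T2 -> a
  T3 -> c
  X4 -> B B

Fill CYK table bottom-up:
  [0..0]={T3}  "c"  orig:{}
  [1..1]={B,C,S,T2}  "a"  orig:{B,C,S}
  [2..2]={T3}  "c"  orig:{}
  [0..1]={S}  "ca"
  [1..2]={C}  "ac"
  [0..2]={S}  "cac"

S ∈ T[0,2] ⇒ YES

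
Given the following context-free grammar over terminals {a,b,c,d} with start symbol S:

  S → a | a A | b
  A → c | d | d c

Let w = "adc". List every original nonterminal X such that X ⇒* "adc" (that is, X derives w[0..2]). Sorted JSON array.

CNF form of G:
  S -> T2 A | a | b
  A -> T0 T1 | c | d
  T0 -> d
  T1 -> c
  T2 -> a

Fill CYK table bottom-up (cells [i..j] with 0 ≤ i ≤ j ≤ 2 only):
  T[0,0] 'a' = {S,T2}  orig:{S}
  T[1,1] 'd' = {A,T0}  orig:{A}
  T[2,2] 'c' = {A,T1}  orig:{A}
  T[0,1] 'ad' = {S}
  T[1,2] 'dc' = {A}
  T[0,2] 'adc' = {S}

Original NTs in T[0,2] deriving "adc": ["S"]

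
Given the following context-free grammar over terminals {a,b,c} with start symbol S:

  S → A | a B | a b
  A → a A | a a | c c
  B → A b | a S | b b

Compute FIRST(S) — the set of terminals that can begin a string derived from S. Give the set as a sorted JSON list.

FIRST iteration:
pass 1:
  A via A→a A: +{a}
  A via A→c c: +{c}
  B via B→A b: +{a,c}
  B via B→b b: +{b}
  S via S→A: +{a,c}
  S: {a,c}  A: {a,c}  B: {a,b,c}
pass 2: (stable)
  S: {a,c}  A: {a,c}  B: {a,b,c}

FIRST(S) = ["a", "c"]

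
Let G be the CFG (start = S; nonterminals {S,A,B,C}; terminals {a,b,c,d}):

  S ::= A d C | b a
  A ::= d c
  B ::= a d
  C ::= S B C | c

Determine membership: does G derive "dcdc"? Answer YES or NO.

CNF form of G:
  S -> A X5 | T3 T2
  A -> T0 T1
  B -> T2 T0
  C -> S X4 | c
  T0 -> d
  T1 -> c
  T2 -> a
  T3 -> b
  X4 -> B C
  X5 -> T0 C

CYK table (by increasing span):
  cell(0,0) d: {T0}  orig:{}
  cell(1,1) c: {C,T1}  orig:{C}
  cell(2,2) d: {T0}  orig:{}
  cell(3,3) c: {C,T1}  orig:{C}
  cell(0,1) dc: {A,X5}  orig:{A}
  cell(1,2) cd: ∅
  cell(2,3) dc: {A,X5}  orig:{A}
  cell(0,2) dcd: ∅
  cell(1,3) cdc: ∅
  cell(0,3) dcdc: {S}

S ∈ T[0,3] ⇒ YES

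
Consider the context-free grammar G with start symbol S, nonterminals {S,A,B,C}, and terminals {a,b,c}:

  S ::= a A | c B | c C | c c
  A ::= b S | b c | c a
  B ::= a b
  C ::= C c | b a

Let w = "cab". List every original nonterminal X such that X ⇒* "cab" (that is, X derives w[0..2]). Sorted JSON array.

Convert to CNF:
  S -> T1 B | T1 C | T1 T1 | T2 A
  A -> T0 S | T0 T1 | T1 T2
  B -> T2 T0
  C -> C T1 | T0 T2
  T0 -> b
  T1 -> c
  T2 -> a

Fill CYK table bottom-up — only the sub-triangle for w[0..2]:
  cell(0,0) c: {T1}  orig:{}
  cell(1,1) a: {T2}  orig:{}
  cell(2,2) b: {T0}  orig:{}
  cell(0,1) ca: {A}
  cell(1,2) ab: {B}
  cell(0,2) cab: {S}

Original NTs in T[0,2] deriving "cab": ["S"]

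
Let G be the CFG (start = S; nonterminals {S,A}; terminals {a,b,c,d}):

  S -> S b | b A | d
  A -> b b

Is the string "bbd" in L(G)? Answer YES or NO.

Convert to CNF:
  S -> S T0 | T0 A | d
  A -> T0 T0
  T0 -> b

Fill CYK table bottom-up:
  T[0,0] 'b' = {T0}  orig:{}
  T[1,1] 'b' = {T0}  orig:{}
  T[2,2] 'd' = {S}
  T[0,1] 'bb' = {A}
  T[1,2] 'bd' = ∅
  T[0,2] 'bbd' = ∅

S ∉ T[0,2] ⇒ NO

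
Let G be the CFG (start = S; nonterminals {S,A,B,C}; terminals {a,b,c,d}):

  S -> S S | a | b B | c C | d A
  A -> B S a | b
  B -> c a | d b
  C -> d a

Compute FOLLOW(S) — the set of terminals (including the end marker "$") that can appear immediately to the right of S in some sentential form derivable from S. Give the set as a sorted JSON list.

Compute FIRST by fixpoint:
[1]
  A via A→b: +{b}
  B via B→c a: +{c}
  B via B→d b: +{d}
  C via C→d a: +{d}
  S via S→a: +{a}
  S via S→b B: +{b}
  S via S→c C: +{c}
  S via S→d A: +{d}
  FIRST[S]={a,b,c,d}  FIRST[A]={b}  FIRST[B]={c,d}  FIRST[C]={d}
[2]
  A via A→B S a: +{c,d}
  FIRST[S]={a,b,c,d}  FIRST[A]={b,c,d}  FIRST[B]={c,d}  FIRST[C]={d}
[3] (stable)
  FIRST[S]={a,b,c,d}  FIRST[A]={b,c,d}  FIRST[B]={c,d}  FIRST[C]={d}

Compute FOLLOW by fixpoint:
initialize: $ ∈ FOLLOW(S)
iter 1:
  A→B S a: FOLLOW(B) ⊇ FIRST(S) = {a,b,c,d}; new: +{a,b,c,d}
  A→B S a: FOLLOW(S) ⊇ FIRST(a) = {a}; new: +{a}
  S→S S: FOLLOW(S) ⊇ FIRST(S) = {a,b,c,d}; new: +{b,c,d}
  S→b B: FOLLOW(B) ⊇ FOLLOW(S) ⊇ {$,a,b,c,d}; new: +{$}
  S→c C: FOLLOW(C) ⊇ FOLLOW(S) ⊇ {$,a,b,c,d}; new: +{$,a,b,c,d}
  S→d A: FOLLOW(A) ⊇ FOLLOW(S) ⊇ {$,a,b,c,d}; new: +{$,a,b,c,d}
  FOLLOW(S)={$,a,b,c,d}  FOLLOW(A)={$,a,b,c,d}  FOLLOW(B)={$,a,b,c,d}  FOLLOW(C)={$,a,b,c,d}
iter 2: — fixpoint
  FOLLOW(S)={$,a,b,c,d}  FOLLOW(A)={$,a,b,c,d}  FOLLOW(B)={$,a,b,c,d}  FOLLOW(C)={$,a,b,c,d}

FOLLOW(S) = ["$", "a", "b", "c", "d"]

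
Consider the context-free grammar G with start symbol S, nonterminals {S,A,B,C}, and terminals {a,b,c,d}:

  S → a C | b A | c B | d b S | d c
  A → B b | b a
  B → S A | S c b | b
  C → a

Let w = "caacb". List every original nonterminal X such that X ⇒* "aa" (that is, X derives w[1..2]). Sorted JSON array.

CNF form of G:
  S -> T0 A | T1 C | T2 B | T3 T2 | T3 X5
  A -> B T0 | T0 T1
  B -> S A | S X4 | b
  C -> a
  T0 -> b
  T1 -> a
  T2 -> c
  T3 -> d
  X4 -> T2 T0
  X5 -> T0 S

Fill CYK table bottom-up, restricted to cells inside w[1..2]:
  cell(1,1) a: {C,T1}  orig:{C}
  cell(2,2) a: {C,T1}  orig:{C}
  cell(1,2) aa: {S}

Original NTs in T[1,2] deriving "aa": ["S"]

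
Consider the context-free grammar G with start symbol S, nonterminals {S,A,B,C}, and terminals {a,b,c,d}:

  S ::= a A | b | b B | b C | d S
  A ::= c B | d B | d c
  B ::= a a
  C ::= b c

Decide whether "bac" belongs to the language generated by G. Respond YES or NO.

CNF form of G:
  S -> T1 S | T2 A | T3 B | T3 C | b
  A -> T0 B | T1 B | T1 T0
  B -> T2 T2
  C -> T3 T0
  T0 -> c
  T1 -> d
  T2 -> a
  T3 -> b

Fill CYK table bottom-up:
  cell(0,0) b: {S,T3}  orig:{S}
  cell(1,1) a: {T2}  orig:{}
  cell(2,2) c: {T0}  orig:{}
  cell(0,1) ba: ∅
  cell(1,2) ac: ∅
  cell(0,2) bac: ∅

S ∉ T[0,2] ⇒ NO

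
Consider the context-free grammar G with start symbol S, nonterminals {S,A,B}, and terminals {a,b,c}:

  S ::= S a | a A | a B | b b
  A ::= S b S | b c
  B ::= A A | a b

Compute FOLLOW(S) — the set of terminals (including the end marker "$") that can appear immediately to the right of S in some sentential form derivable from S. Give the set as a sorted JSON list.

FIRST sets, iterate to fixpoint:
round 1:
  A via A→b c: +{b}
  B via B→A A: +{b}
  B via B→a b: +{a}
  S via S→a A: +{a}
  S via S→b b: +{b}
  FIRST(S)={a,b}  FIRST(A)={b}  FIRST(B)={a,b}
round 2:
  A via A→S b S: +{a}
  FIRST(S)={a,b}  FIRST(A)={a,b}  FIRST(B)={a,b}
round 3: — fixpoint
  FIRST(S)={a,b}  FIRST(A)={a,b}  FIRST(B)={a,b}

FOLLOW sets:
initialize: $ ∈ FOLLOW(S)
round 1:
  A→S b S: FOLLOW(S) ⊇ FIRST(b) = {b}; new: +{b}
  B→A A: FOLLOW(A) ⊇ FIRST(A) = {a,b}; new: +{a,b}
  S→S a: FOLLOW(S) ⊇ FIRST(a) = {a}; new: +{a}
  S→a A: FOLLOW(A) ⊇ FOLLOW(S) ⊇ {$,a,b}; new: +{$}
  S→a B: FOLLOW(B) ⊇ FOLLOW(S) ⊇ {$,a,b}; new: +{$,a,b}
  FOLLOW(S)={$,a,b}  FOLLOW(A)={$,a,b}  FOLLOW(B)={$,a,b}
round 2: (stable)
  FOLLOW(S)={$,a,b}  FOLLOW(A)={$,a,b}  FOLLOW(B)={$,a,b}

FOLLOW(S) = ["$", "a", "b"]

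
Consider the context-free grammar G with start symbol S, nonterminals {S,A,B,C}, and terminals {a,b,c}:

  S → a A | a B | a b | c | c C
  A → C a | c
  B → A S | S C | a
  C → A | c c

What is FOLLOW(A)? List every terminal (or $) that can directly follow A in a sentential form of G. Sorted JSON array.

FIRST sets, iterate to fixpoint:
pass 1:
  A via A→c: +{c}
  B via B→A S: +{c}
  B via B→a: +{a}
  C via C→A: +{c}
  S via S→a A: +{a}
  S via S→c: +{c}
  FIRST[S]={a,c}  FIRST[A]={c}  FIRST[B]={a,c}  FIRST[C]={c}
pass 2: done
  FIRST[S]={a,c}  FIRST[A]={c}  FIRST[B]={a,c}  FIRST[C]={c}

FOLLOW iteration:
FOLLOW(S) := {$}
[1]
  A→C a: FOLLOW(C) ⊇ FIRST(a) = {a}; new: +{a}
  B→A S: FOLLOW(A) ⊇ FIRST(S) = {a,c}; new: +{a,c}
  B→S C: FOLLOW(S) ⊇ FIRST(C) = {c}; new: +{c}
  S→a A: FOLLOW(A) ⊇ FOLLOW(S) ⊇ {$,c}; new: +{$}
  S→a B: FOLLOW(B) ⊇ FOLLOW(S) ⊇ {$,c}; new: +{$,c}
  S→c C: FOLLOW(C) ⊇ FOLLOW(S) ⊇ {$,c}; new: +{$,c}
  FOLLOW(S)={$,c}  FOLLOW(A)={$,a,c}  FOLLOW(B)={$,c}  FOLLOW(C)={$,a,c}
[2] done
  FOLLOW(S)={$,c}  FOLLOW(A)={$,a,c}  FOLLOW(B)={$,c}  FOLLOW(C)={$,a,c}

FOLLOW(A) = ["$", "a", "c"]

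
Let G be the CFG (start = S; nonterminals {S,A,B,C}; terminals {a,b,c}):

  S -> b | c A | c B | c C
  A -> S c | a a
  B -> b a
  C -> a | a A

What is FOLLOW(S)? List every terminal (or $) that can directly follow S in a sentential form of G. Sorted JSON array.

FIRST sets, iterate to fixpoint:
pass 1:
  A via A→a a: +{a}
  B via B→b a: +{b}
  C via C→a: +{a}
  S via S→b: +{b}
  S via S→c A: +{c}
  FIRST(S)={b,c}  FIRST(A)={a}  FIRST(B)={b}  FIRST(C)={a}
pass 2:
  A via A→S c: +{b,c}
  FIRST(S)={b,c}  FIRST(A)={a,b,c}  FIRST(B)={b}  FIRST(C)={a}
pass 3: done
  FIRST(S)={b,c}  FIRST(A)={a,b,c}  FIRST(B)={b}  FIRST(C)={a}

FOLLOW iteration:
initialize: $ ∈ FOLLOW(S)
pass 1:
  A→S c: FOLLOW(S) ⊇ FIRST(c) = {c}; new: +{c}
  S→c A: FOLLOW(A) ⊇ FOLLOW(S) ⊇ {$,c}; new: +{$,c}
  S→c B: FOLLOW(B) ⊇ FOLLOW(S) ⊇ {$,c}; new: +{$,c}
  S→c C: FOLLOW(C) ⊇ FOLLOW(S) ⊇ {$,c}; new: +{$,c}
  FOLLOW[S]={$,c}  FOLLOW[A]={$,c}  FOLLOW[B]={$,c}  FOLLOW[C]={$,c}
pass 2: (stable)
  FOLLOW[S]={$,c}  FOLLOW[A]={$,c}  FOLLOW[B]={$,c}  FOLLOW[C]={$,c}

FOLLOW(S) = ["$", "c"]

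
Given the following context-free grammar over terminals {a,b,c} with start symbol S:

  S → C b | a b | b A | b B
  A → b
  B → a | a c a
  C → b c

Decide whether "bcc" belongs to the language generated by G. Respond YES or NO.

CNF form of G:
  S -> C T2 | T0 T2 | T2 A | T2 B
  A -> b
  B -> T0 X3 | a
  C -> T2 T1
  T0 -> a
  T1 -> c
  T2 -> b
  X3 -> T1 T0

Fill CYK table bottom-up:
  T[0,0] 'b' = {A,T2}  orig:{A}
  T[1,1] 'c' = {T1}  orig:{}
  T[2,2] 'c' = {T1}  orig:{}
  T[0,1] 'bc' = {C}
  T[1,2] 'cc' = ∅
  T[0,2] 'bcc' = ∅

S ∉ T[0,2] ⇒ NO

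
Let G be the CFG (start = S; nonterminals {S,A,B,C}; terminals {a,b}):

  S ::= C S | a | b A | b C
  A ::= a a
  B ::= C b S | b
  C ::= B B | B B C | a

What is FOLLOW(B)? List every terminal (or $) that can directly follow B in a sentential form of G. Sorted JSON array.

Compute FIRST by fixpoint:
[1]
  A via A→a a: +{a}
  B via B→b: +{b}
  C via C→B B: +{b}
  C via C→a: +{a}
  S via S→C S: +{a,b}
  S: {a,b}  A: {a}  B: {b}  C: {a,b}
[2]
  B via B→C b S: +{a}
  S: {a,b}  A: {a}  B: {a,b}  C: {a,b}
[3] (stable)
  S: {a,b}  A: {a}  B: {a,b}  C: {a,b}

Compute FOLLOW by fixpoint:
FOLLOW(S) := {$}
round 1:
  B→C b S: FOLLOW(C) ⊇ FIRST(b) = {b}; new: +{b}
  C→B B: FOLLOW(B) ⊇ FIRST(B) = {a,b}; new: +{a,b}
  S→C S: FOLLOW(C) ⊇ FIRST(S) = {a,b}; new: +{a}
  S→b A: FOLLOW(A) ⊇ FOLLOW(S) ⊇ {$}; new: +{$}
  S→b C: FOLLOW(C) ⊇ FOLLOW(S) ⊇ {$}; new: +{$}
  S: {$}  A: {$}  B: {a,b}  C: {$,a,b}
round 2:
  B→C b S: FOLLOW(S) ⊇ FOLLOW(B) ⊇ {a,b}; new: +{a,b}
  C→B B: FOLLOW(B) ⊇ FOLLOW(C) ⊇ {$,a,b}; new: +{$}
  S→b A: FOLLOW(A) ⊇ FOLLOW(S) ⊇ {$,a,b}; new: +{a,b}
  S: {$,a,b}  A: {$,a,b}  B: {$,a,b}  C: {$,a,b}
round 3: — fixpoint
  S: {$,a,b}  A: {$,a,b}  B: {$,a,b}  C: {$,a,b}

FOLLOW(B) = ["$", "a", "b"]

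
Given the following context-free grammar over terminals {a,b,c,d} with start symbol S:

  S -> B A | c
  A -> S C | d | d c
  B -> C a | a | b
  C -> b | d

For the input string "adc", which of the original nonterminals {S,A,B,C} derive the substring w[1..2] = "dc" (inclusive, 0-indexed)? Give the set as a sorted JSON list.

CNF form of G:
  S -> B A | c
  A -> S C | T0 T1 | d
  B -> C T2 | a | b
  C -> b | d
  T0 -> d
  T1 -> c
  T2 -> a

CYK fill, restricted to cells inside w[1..2]:
  T[1,1] 'd' = {A,C,T0}  orig:{A,C}
  T[2,2] 'c' = {S,T1}  orig:{S}
  T[1,2] 'dc' = {A}

Original NTs in T[1,2] deriving "dc": ["A"]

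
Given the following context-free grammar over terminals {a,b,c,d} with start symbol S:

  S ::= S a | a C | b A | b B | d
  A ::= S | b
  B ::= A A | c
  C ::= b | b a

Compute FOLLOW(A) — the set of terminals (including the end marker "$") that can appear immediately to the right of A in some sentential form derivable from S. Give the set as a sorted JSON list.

FIRST sets, iterate to fixpoint:
pass 1:
  A via A→b: +{b}
  B via B→A A: +{b}
  B via B→c: +{c}
  C via C→b: +{b}
  S via S→a C: +{a}
  S via S→b A: +{b}
  S via S→d: +{d}
  S: {a,b,d}  A: {b}  B: {b,c}  C: {b}
pass 2:
  A via A→S: +{a,d}
  B via B→A A: +{a,d}
  S: {a,b,d}  A: {a,b,d}  B: {a,b,c,d}  C: {b}
pass 3: (no change)
  S: {a,b,d}  A: {a,b,d}  B: {a,b,c,d}  C: {b}

Compute FOLLOW by fixpoint:
seed FOLLOW(S) with $
[1]
  B→A A: FOLLOW(A) ⊇ FIRST(A) = {a,b,d}; new: +{a,b,d}
  S→S a: FOLLOW(S) ⊇ FIRST(a) = {a}; new: +{a}
  S→a C: FOLLOW(C) ⊇ FOLLOW(S) ⊇ {$,a}; new: +{$,a}
  S→b A: FOLLOW(A) ⊇ FOLLOW(S) ⊇ {$,a}; new: +{$}
  S→b B: FOLLOW(B) ⊇ FOLLOW(S) ⊇ {$,a}; new: +{$,a}
  FOLLOW(S)={$,a}  FOLLOW(A)={$,a,b,d}  FOLLOW(B)={$,a}  FOLLOW(C)={$,a}
[2]
  A→S: FOLLOW(S) ⊇ FOLLOW(A) ⊇ {$,a,b,d}; new: +{b,d}
  S→a C: FOLLOW(C) ⊇ FOLLOW(S) ⊇ {$,a,b,d}; new: +{b,d}
  S→b B: FOLLOW(B) ⊇ FOLLOW(S) ⊇ {$,a,b,d}; new: +{b,d}
  FOLLOW(S)={$,a,b,d}  FOLLOW(A)={$,a,b,d}  FOLLOW(B)={$,a,b,d}  FOLLOW(C)={$,a,b,d}
[3] done
  FOLLOW(S)={$,a,b,d}  FOLLOW(A)={$,a,b,d}  FOLLOW(B)={$,a,b,d}  FOLLOW(C)={$,a,b,d}

FOLLOW(A) = ["$", "a", "b", "d"]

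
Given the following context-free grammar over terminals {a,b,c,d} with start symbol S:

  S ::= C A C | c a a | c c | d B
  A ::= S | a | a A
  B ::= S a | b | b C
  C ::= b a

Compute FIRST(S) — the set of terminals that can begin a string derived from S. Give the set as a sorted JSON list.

Compute FIRST by fixpoint:
[1]
  A via A→a: +{a}
  B via B→b: +{b}
  C via C→b a: +{b}
  S via S→C A C: +{b}
  S via S→c a a: +{c}
  S via S→d B: +{d}
  FIRST(S)={b,c,d}  FIRST(A)={a}  FIRST(B)={b}  FIRST(C)={b}
[2]
  A via A→S: +{b,c,d}
  B via B→S a: +{c,d}
  FIRST(S)={b,c,d}  FIRST(A)={a,b,c,d}  FIRST(B)={b,c,d}  FIRST(C)={b}
[3] done
  FIRST(S)={b,c,d}  FIRST(A)={a,b,c,d}  FIRST(B)={b,c,d}  FIRST(C)={b}

FIRST(S) = ["b", "c", "d"]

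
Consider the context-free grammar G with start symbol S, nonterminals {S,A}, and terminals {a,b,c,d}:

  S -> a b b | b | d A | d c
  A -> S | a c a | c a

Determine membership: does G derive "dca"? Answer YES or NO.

Convert to CNF:
  S -> T0 X6 | T3 A | T3 T2 | b
  A -> T0 X4 | T0 X5 | T2 T0 | T3 A | T3 T2 | b
  T0 -> a
  T1 -> b
  T2 -> c
  T3 -> d
  X4 -> T1 T1
  X5 -> T2 T0
  X6 -> T1 T1

CYK table (by increasing span):
  [0..0]={T3}  "d"  orig:{}
  [1..1]={T2}  "c"  orig:{}
  [2..2]={T0}  "a"  orig:{}
  [0..1]={A,S}  "dc"
  [1..2]={A,X5}  "ca"  orig:{A}
  [0..2]={A,S}  "dca"

S ∈ T[0,2] ⇒ YES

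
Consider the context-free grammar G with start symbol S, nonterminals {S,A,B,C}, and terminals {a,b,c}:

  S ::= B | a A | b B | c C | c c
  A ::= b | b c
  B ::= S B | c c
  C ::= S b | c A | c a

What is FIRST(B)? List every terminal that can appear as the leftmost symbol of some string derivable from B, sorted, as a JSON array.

Compute FIRST by fixpoint:
round 1:
  A via A→b: +{b}
  B via B→c c: +{c}
  C via C→c A: +{c}
  S via S→B: +{c}
  S via S→a A: +{a}
  S via S→b B: +{b}
  FIRST[S]={a,b,c}  FIRST[A]={b}  FIRST[B]={c}  FIRST[C]={c}
round 2:
  B via B→S B: +{a,b}
  C via C→S b: +{a,b}
  FIRST[S]={a,b,c}  FIRST[A]={b}  FIRST[B]={a,b,c}  FIRST[C]={a,b,c}
round 3: done
  FIRST[S]={a,b,c}  FIRST[A]={b}  FIRST[B]={a,b,c}  FIRST[C]={a,b,c}

FIRST(B) = ["a", "b", "c"]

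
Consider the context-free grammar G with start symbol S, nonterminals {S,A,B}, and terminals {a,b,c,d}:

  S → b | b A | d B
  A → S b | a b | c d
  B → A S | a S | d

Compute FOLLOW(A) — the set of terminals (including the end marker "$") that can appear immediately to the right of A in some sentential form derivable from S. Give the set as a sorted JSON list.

FIRST sets, iterate to fixpoint:
iter 1:
  A via A→a b: +{a}
  A via A→c d: +{c}
  B via B→A S: +{a,c}
  B via B→d: +{d}
  S via S→b: +{b}
  S via S→d B: +{d}
  FIRST(S)={b,d}  FIRST(A)={a,c}  FIRST(B)={a,c,d}
iter 2:
  A via A→S b: +{b,d}
  B via B→A S: +{b}
  FIRST(S)={b,d}  FIRST(A)={a,b,c,d}  FIRST(B)={a,b,c,d}
iter 3: done
  FIRST(S)={b,d}  FIRST(A)={a,b,c,d}  FIRST(B)={a,b,c,d}

FOLLOW sets:
FOLLOW(S) := {$}
round 1:
  A→S b: FOLLOW(S) ⊇ FIRST(b) = {b}; new: +{b}
  B→A S: FOLLOW(A) ⊇ FIRST(S) = {b,d}; new: +{b,d}
  S→b A: FOLLOW(A) ⊇ FOLLOW(S) ⊇ {$,b}; new: +{$}
  S→d B: FOLLOW(B) ⊇ FOLLOW(S) ⊇ {$,b}; new: +{$,b}
  FOLLOW[S]={$,b}  FOLLOW[A]={$,b,d}  FOLLOW[B]={$,b}
round 2: done
  FOLLOW[S]={$,b}  FOLLOW[A]={$,b,d}  FOLLOW[B]={$,b}

FOLLOW(A) = ["$", "b", "d"]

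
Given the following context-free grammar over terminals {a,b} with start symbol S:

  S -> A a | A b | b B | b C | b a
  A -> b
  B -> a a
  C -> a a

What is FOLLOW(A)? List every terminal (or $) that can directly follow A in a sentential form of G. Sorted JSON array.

Compute FIRST by fixpoint:
iter 1:
  A via A→b: +{b}
  B via B→a a: +{a}
  C via C→a a: +{a}
  S via S→A a: +{b}
  FIRST[S]={b}  FIRST[A]={b}  FIRST[B]={a}  FIRST[C]={a}
iter 2: — fixpoint
  FIRST[S]={b}  FIRST[A]={b}  FIRST[B]={a}  FIRST[C]={a}

Compute FOLLOW by fixpoint:
seed FOLLOW(S) with $
round 1:
  S→A a: FOLLOW(A) ⊇ FIRST(a) = {a}; new: +{a}
  S→A b: FOLLOW(A) ⊇ FIRST(b) = {b}; new: +{b}
  S→b B: FOLLOW(B) ⊇ FOLLOW(S) ⊇ {$}; new: +{$}
  S→b C: FOLLOW(C) ⊇ FOLLOW(S) ⊇ {$}; new: +{$}
  FOLLOW(S)={$}  FOLLOW(A)={a,b}  FOLLOW(B)={$}  FOLLOW(C)={$}
round 2: (stable)
  FOLLOW(S)={$}  FOLLOW(A)={a,b}  FOLLOW(B)={$}  FOLLOW(C)={$}

FOLLOW(A) = ["a", "b"]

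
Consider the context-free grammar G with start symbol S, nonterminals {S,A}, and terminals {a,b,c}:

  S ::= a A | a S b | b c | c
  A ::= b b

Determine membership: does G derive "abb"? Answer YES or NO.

Convert to CNF:
  S -> T0 T2 | T1 A | T1 X3 | c
  A -> T0 T0
  T0 -> b
  T1 -> a
  T2 -> c
  X3 -> S T0

CYK table (by increasing span):
  T[0,0] 'a' = {T1}  orig:{}
  T[1,1] 'b' = {T0}  orig:{}
  T[2,2] 'b' = {T0}  orig:{}
  T[0,1] 'ab' = ∅
  T[1,2] 'bb' = {A}
  T[0,2] 'abb' = {S}

S ∈ T[0,2] ⇒ YES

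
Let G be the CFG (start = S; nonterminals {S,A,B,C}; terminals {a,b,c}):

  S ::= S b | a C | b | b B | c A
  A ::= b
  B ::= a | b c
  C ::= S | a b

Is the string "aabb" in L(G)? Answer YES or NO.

CNF form of G:
  S -> S T0 | T0 B | T1 A | T2 C | b
  A -> b
  B -> T0 T1 | a
  C -> S T0 | T0 B | T1 A | T2 C | T2 T0 | b
  T0 -> b
  T1 -> c
  T2 -> a

CYK fill:
  T[0,0] 'a' = {B,T2}  orig:{B}
  T[1,1] 'a' = {B,T2}  orig:{B}
  T[2,2] 'b' = {A,C,S,T0}  orig:{A,C,S}
  T[3,3] 'b' = {A,C,S,T0}  orig:{A,C,S}
  T[0,1] 'aa' = ∅
  T[1,2] 'ab' = {C,S}
  T[2,3] 'bb' = {C,S}
  T[0,2] 'aab' = {C,S}
  T[1,3] 'abb' = {C,S}
  T[0,3] 'aabb' = {C,S}

S ∈ T[0,3] ⇒ YES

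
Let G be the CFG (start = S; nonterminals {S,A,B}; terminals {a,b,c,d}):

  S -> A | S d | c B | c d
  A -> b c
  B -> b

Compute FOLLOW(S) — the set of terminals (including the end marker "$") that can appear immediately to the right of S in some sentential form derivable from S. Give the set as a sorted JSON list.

FIRST iteration:
[1]
  A via A→b c: +{b}
  B via B→b: +{b}
  S via S→A: +{b}
  S via S→c B: +{c}
  FIRST[S]={b,c}  FIRST[A]={b}  FIRST[B]={b}
[2] (no change)
  FIRST[S]={b,c}  FIRST[A]={b}  FIRST[B]={b}

Compute FOLLOW by fixpoint:
seed FOLLOW(S) with $
[1]
  S→A: FOLLOW(A) ⊇ FOLLOW(S) ⊇ {$}; new: +{$}
  S→S d: FOLLOW(S) ⊇ FIRST(d) = {d}; new: +{d}
  S→c B: FOLLOW(B) ⊇ FOLLOW(S) ⊇ {$,d}; new: +{$,d}
  S: {$,d}  A: {$}  B: {$,d}
[2]
  S→A: FOLLOW(A) ⊇ FOLLOW(S) ⊇ {$,d}; new: +{d}
  S: {$,d}  A: {$,d}  B: {$,d}
[3] (no change)
  S: {$,d}  A: {$,d}  B: {$,d}

FOLLOW(S) = ["$", "d"]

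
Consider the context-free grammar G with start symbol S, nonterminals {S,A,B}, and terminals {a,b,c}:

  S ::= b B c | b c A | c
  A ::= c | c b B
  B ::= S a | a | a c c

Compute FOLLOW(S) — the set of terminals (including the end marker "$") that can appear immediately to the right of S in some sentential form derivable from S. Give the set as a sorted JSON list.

FIRST sets, iterate to fixpoint:
iter 1:
  A via A→c: +{c}
  B via B→a: +{a}
  S via S→b B c: +{b}
  S via S→c: +{c}
  FIRST(S)={b,c}  FIRST(A)={c}  FIRST(B)={a}
iter 2:
  B via B→S a: +{b,c}
  FIRST(S)={b,c}  FIRST(A)={c}  FIRST(B)={a,b,c}
iter 3: (no change)
  FIRST(S)={b,c}  FIRST(A)={c}  FIRST(B)={a,b,c}

FOLLOW sets:
seed FOLLOW(S) with $
pass 1:
  B→S a: FOLLOW(S) ⊇ FIRST(a) = {a}; new: +{a}
  S→b B c: FOLLOW(B) ⊇ FIRST(c) = {c}; new: +{c}
  S→b c A: FOLLOW(A) ⊇ FOLLOW(S) ⊇ {$,a}; new: +{$,a}
  S: {$,a}  A: {$,a}  B: {c}
pass 2:
  A→c b B: FOLLOW(B) ⊇ FOLLOW(A) ⊇ {$,a}; new: +{$,a}
  S: {$,a}  A: {$,a}  B: {$,a,c}
pass 3: (no change)
  S: {$,a}  A: {$,a}  B: {$,a,c}

FOLLOW(S) = ["$", "a"]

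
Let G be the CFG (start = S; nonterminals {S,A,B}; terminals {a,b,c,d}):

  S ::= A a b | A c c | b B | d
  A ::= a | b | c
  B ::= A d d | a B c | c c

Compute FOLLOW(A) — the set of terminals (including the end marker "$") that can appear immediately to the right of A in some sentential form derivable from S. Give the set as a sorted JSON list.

Compute FIRST by fixpoint:
round 1:
  A via A→a: +{a}
  A via A→b: +{b}
  A via A→c: +{c}
  B via B→A d d: +{a,b,c}
  S via S→A a b: +{a,b,c}
  S via S→d: +{d}
  S: {a,b,c,d}  A: {a,b,c}  B: {a,b,c}
round 2: — fixpoint
  S: {a,b,c,d}  A: {a,b,c}  B: {a,b,c}

FOLLOW iteration:
seed FOLLOW(S) with $
round 1:
  B→A d d: FOLLOW(A) ⊇ FIRST(d) = {d}; new: +{d}
  B→a B c: FOLLOW(B) ⊇ FIRST(c) = {c}; new: +{c}
  S→A a b: FOLLOW(A) ⊇ FIRST(a) = {a}; new: +{a}
  S→A c c: FOLLOW(A) ⊇ FIRST(c) = {c}; new: +{c}
  S→b B: FOLLOW(B) ⊇ FOLLOW(S) ⊇ {$}; new: +{$}
  S: {$}  A: {a,c,d}  B: {$,c}
round 2: — fixpoint
  S: {$}  A: {a,c,d}  B: {$,c}

FOLLOW(A) = ["a", "c", "d"]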